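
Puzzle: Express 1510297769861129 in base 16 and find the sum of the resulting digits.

1510297769861129 in base 16 is 55D9B9A13E009.
Digit sum: 5+5+13+9+11+9+10+1+3+14+0+0+9 = 89.

89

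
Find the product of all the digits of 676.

6×7×6 = 252

252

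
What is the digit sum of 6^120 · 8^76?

702

6^120 · 8^76 = 1030360158943412825902974259046588953845009118475580245989051671147506928530876238862608108848225760832249162698213428035159094376217134509640835064705562030637056
Sum of its 163 digits: 702.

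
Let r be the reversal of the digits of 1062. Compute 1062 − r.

-1539

Reverse of 1062 is 2601.
1062 − 2601 = -1539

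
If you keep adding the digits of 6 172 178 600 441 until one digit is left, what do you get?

6+1+7+2+1+7+8+6+0+0+4+4+1 = 47
4+7 = 11
1+1 = 2

2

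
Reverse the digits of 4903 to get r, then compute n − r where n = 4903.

1809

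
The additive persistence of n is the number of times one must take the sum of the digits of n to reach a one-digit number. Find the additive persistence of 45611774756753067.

2

45611774756753067 → 81 → 9 (2 steps)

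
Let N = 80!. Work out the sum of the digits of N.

450

80! = 71569457046263802294811533723186532165584657342365752577109445058227039255480148842668944867280814080000000000000000000
Sum of its 119 digits: 450.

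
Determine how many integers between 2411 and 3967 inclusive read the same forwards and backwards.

The integers in [2411, 3967] that read the same forwards and backwards: 2442, 2552, 2662, 2772, 2882, 2992, …, 3773, 3883.
15 qualify.

15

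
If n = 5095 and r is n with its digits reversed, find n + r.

11000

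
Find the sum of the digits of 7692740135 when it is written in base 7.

35

7692740135 in base 7 is 361430132543.
Digit sum: 3+6+1+4+3+0+1+3+2+5+4+3 = 35.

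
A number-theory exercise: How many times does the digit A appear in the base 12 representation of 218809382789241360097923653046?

2

218809382789241360097923653046 in base 12 is 17145184060A9734568987A47446.
The digit A appears 2 times.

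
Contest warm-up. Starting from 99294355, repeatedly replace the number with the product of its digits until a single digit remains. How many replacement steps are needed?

2

99294355 → 437400 → 0 (2 steps)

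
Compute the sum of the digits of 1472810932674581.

68

1+4+7+2+8+1+0+9+3+2+6+7+4+5+8+1 = 68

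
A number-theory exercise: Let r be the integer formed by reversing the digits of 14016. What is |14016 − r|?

Reverse of 14016 is 61041.
|14016 − 61041| = 47025

47025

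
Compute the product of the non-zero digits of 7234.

168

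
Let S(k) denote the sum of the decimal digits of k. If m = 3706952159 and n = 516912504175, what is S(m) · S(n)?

S(3706952159) = 3+7+0+6+9+5+2+1+5+9 = 47.
S(516912504175) = 5+1+6+9+1+2+5+0+4+1+7+5 = 46.
47 · 46 = 2162.

2162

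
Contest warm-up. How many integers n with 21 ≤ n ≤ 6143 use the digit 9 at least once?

1647

The integers in [21, 6143] that use the digit 9 at least once: 29, 39, 49, 59, 69, 79, …, 6129, 6139.
1647 qualify.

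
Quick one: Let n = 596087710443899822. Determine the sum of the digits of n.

92

5+9+6+0+8+7+7+1+0+4+4+3+8+9+9+8+2+2 = 92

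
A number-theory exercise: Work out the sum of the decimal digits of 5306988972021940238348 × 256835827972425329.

5306988972021940238348 × 256835827972425329 = 1363024906669785380378492725289892316492
Sum of its 40 digits: 196.

196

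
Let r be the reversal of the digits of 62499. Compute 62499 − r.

Reverse of 62499 is 99426.
62499 − 99426 = -36927

-36927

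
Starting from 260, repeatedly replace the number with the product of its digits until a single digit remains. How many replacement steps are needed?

260 → 0 (1 step)

1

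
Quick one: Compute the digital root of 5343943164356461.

4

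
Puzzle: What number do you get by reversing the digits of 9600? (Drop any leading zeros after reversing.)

Reversing 9600 gives 69.

69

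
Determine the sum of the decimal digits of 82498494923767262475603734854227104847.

183

8+2+4+9+8+4+9+4+9+2+3+7+6+7+2+6+2+4+7+5+6+0+3+7+3+4+8+5+4+2+2+7+1+0+4+8+4+7 = 183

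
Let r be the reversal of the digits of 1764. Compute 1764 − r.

Reverse of 1764 is 4671.
1764 − 4671 = -2907

-2907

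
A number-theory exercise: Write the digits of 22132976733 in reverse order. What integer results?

Reversing 22132976733 gives 33767923122.

33767923122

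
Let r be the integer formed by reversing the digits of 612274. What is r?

Reversing 612274 gives 472216.

472216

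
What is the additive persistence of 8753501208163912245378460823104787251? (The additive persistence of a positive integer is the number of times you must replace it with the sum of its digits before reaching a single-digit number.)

3

8753501208163912245378460823104787251 → 148 → 13 → 4 (3 steps)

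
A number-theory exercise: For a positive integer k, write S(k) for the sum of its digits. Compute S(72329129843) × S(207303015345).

S(72329129843) = 7+2+3+2+9+1+2+9+8+4+3 = 50.
S(207303015345) = 2+0+7+3+0+3+0+1+5+3+4+5 = 33.
50 · 33 = 1650.

1650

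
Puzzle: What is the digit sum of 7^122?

490

7^122 = 12646224338478114526347973053245446797952865873528877847652749322870464818428554425917411639101337928049
Sum of its 104 digits: 490.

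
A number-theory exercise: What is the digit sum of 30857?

3+0+8+5+7 = 23

23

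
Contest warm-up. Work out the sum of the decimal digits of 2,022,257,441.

2+0+2+2+2+5+7+4+4+1 = 29

29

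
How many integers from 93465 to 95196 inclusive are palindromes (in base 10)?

17

The integers in [93465, 95196] that are palindromes (in base 10): 93539, 93639, 93739, 93839, 93939, 94049, …, 95059, 95159.
17 qualify.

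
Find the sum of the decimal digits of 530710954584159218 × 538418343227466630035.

163

530710954584159218 × 538418343227466630035 = 285744512899870292565652406112340912630
Sum of its 39 digits: 163.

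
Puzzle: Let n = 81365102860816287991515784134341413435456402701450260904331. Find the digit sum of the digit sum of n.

7

First digit sum: 223.
2+2+3 = 7.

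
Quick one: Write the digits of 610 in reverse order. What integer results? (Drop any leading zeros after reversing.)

16

Reversing 610 gives 16.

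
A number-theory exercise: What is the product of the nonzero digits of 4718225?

4480

4×7×1×8×2×2×5 = 4480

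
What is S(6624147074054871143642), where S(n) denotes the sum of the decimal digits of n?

6+6+2+4+1+4+7+0+7+4+0+5+4+8+7+1+1+4+3+6+4+2 = 86

86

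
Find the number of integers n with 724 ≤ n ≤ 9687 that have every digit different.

4621

The integers in [724, 9687] that have every digit different: 724, 725, 726, 728, 729, 730, …, 9685, 9687.
4621 qualify.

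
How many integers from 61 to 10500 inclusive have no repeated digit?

The integers in [61, 10500] that have no repeated digit: 61, 62, 63, 64, 65, 67, …, 10497, 10498.
5345 qualify.

5345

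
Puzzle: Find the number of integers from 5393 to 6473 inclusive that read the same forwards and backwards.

The integers in [5393, 6473] that read the same forwards and backwards: 5445, 5555, 5665, 5775, 5885, 5995, …, 6336, 6446.
11 qualify.

11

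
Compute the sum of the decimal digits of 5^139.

437

5^139 = 14349296274686126806258990932888741184309882284815521502792379227031460686703212559223175048828125
Sum of its 98 digits: 437.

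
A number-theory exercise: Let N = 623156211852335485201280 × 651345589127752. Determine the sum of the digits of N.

623156211852335485201280 × 651345589127752 = 405890049927577690010588068059353922560
Sum of its 39 digits: 176.

176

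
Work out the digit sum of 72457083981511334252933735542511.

7+2+4+5+7+0+8+3+9+8+1+5+1+1+3+3+4+2+5+2+9+3+3+7+3+5+5+4+2+5+1+1 = 128

128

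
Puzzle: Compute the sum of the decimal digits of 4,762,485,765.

4+7+6+2+4+8+5+7+6+5 = 54

54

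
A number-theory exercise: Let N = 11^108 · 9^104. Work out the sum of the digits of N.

909

11^108 · 9^104 = 51479103932160086267314018250878391629602193759537936430769159513379314127224635538127776036542823944166547873112010636102440343494438053929803248631264493242717600611281048096686262897117941452367677675955708241
Sum of its 212 digits: 909.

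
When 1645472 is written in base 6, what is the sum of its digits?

27

1645472 in base 6 is 55133532.
Digit sum: 5+5+1+3+3+5+3+2 = 27.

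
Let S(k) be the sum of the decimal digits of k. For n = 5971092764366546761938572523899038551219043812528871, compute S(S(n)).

First digit sum: 247.
2+4+7 = 13.

13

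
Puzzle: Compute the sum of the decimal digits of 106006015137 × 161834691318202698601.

138

106006015137 × 161834691318202698601 = 17155450737569117751531854723337
Sum of its 32 digits: 138.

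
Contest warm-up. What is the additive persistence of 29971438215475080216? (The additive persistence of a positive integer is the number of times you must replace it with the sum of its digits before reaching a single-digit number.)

29971438215475080216 → 84 → 12 → 3 (3 steps)

3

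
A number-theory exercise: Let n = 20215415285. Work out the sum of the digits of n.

2+0+2+1+5+4+1+5+2+8+5 = 35

35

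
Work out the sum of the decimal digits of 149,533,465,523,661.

63

1+4+9+5+3+3+4+6+5+5+2+3+6+6+1 = 63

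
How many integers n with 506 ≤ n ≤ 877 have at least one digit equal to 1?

73

The integers in [506, 877] that have at least one digit equal to 1: 510, 511, 512, 513, 514, 515, …, 861, 871.
73 qualify.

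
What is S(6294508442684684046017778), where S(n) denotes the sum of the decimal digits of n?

6+2+9+4+5+0+8+4+4+2+6+8+4+6+8+4+0+4+6+0+1+7+7+7+8 = 120

120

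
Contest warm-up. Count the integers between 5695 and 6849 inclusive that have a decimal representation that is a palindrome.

The integers in [5695, 6849] that have a decimal representation that is a palindrome: 5775, 5885, 5995, 6006, 6116, 6226, …, 6666, 6776.
11 qualify.

11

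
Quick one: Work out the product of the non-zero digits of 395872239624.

3×9×5×8×7×2×2×3×9×6×2×4 = 39191040

39191040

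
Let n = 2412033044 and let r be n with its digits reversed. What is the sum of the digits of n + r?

Reversal of 2412033044 is 4403302142; 2412033044 + 4403302142 = 6815335186.
Digit sum of 6815335186: 6+8+1+5+3+3+5+1+8+6 = 46.

46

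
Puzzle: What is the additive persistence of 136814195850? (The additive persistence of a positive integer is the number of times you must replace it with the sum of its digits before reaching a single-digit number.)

2

136814195850 → 51 → 6 (2 steps)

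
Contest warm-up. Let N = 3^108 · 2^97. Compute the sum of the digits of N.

3^108 · 2^97 = 535802936097995651862548105353002170068024985551632114024261896418783843154132992
Sum of its 81 digits: 342.

342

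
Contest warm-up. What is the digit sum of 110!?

657

110! = 15882455415227429404253703127090772871724410234473563207581748318444567162948183030959960131517678520479243672638179990208521148623422266876757623911219200000000000000000000000000
Sum of its 179 digits: 657.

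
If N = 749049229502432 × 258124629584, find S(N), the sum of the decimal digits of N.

133

749049229502432 × 258124629584 = 193348054905495864627148288
Sum of its 27 digits: 133.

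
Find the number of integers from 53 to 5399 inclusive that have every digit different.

The integers in [53, 5399] that have every digit different: 53, 54, 56, 57, 58, 59, …, 5397, 5398.
2930 qualify.

2930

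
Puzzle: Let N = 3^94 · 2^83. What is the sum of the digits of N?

279

3^94 · 2^83 = 6837346410555855562361208515748680130833166203261584702302825115287552
Sum of its 70 digits: 279.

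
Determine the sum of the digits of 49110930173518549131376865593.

4+9+1+1+0+9+3+0+1+7+3+5+1+8+5+4+9+1+3+1+3+7+6+8+6+5+5+9+3 = 127

127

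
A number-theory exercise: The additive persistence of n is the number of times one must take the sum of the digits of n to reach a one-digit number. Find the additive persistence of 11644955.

2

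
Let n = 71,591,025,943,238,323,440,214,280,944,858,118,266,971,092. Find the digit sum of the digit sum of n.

First digit sum: 182.
1+8+2 = 11.

11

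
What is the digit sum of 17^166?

17^166 = 1796887753442786045528628901285448769636680828221515775638120021065150859959881501792426084997540296943670659512606049183272534262881416190803138689832818942110010779350131100722197732791372009970999740769
Sum of its 205 digits: 928.

928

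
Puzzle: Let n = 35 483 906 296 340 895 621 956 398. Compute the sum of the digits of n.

133

3+5+4+8+3+9+0+6+2+9+6+3+4+0+8+9+5+6+2+1+9+5+6+3+9+8 = 133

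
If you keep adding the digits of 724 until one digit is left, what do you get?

7+2+4 = 13
1+3 = 4

4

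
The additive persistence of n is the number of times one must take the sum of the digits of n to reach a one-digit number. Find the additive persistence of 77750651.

3

77750651 → 38 → 11 → 2 (3 steps)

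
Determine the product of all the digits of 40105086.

4×0×1×0×5×0×8×6 = 0

0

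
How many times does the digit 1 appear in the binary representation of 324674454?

324674454 in base 2 is 10011010110100010001110010110.
The digit 1 appears 14 times.

14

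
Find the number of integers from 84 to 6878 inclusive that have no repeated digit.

The integers in [84, 6878] that have no repeated digit: 84, 85, 86, 87, 89, 90, …, 6874, 6875.
3622 qualify.

3622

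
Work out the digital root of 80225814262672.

8+0+2+2+5+8+1+4+2+6+2+6+7+2 = 55
5+5 = 10
1+0 = 1
(Equivalently, 80225814262672 mod 9 = 1.)

1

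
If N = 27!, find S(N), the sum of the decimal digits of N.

27! = 10888869450418352160768000000
Sum of its 29 digits: 108.

108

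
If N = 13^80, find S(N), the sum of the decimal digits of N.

331

13^80 = 130457239505131501344972014435501297010835041787261973772262312173201960574053162758395201
Sum of its 90 digits: 331.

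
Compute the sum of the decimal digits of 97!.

97! = 96192759682482119853328425949563698712343813919172976158104477319333745612481875498805879175589072651261284189679678167647067832320000000000000000000000
Sum of its 152 digits: 648.

648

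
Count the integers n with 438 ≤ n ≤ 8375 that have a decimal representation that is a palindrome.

130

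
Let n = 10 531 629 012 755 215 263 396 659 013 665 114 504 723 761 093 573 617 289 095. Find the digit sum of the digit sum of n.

6

First digit sum: 240.
2+4+0 = 6.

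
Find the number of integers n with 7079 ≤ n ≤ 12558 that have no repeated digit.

The integers in [7079, 12558] that have no repeated digit: 7081, 7082, 7083, 7084, 7085, 7086, …, 12548, 12549.
1950 qualify.

1950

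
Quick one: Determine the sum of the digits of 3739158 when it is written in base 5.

3739158 in base 5 is 1424123113.
Digit sum: 1+4+2+4+1+2+3+1+1+3 = 22.

22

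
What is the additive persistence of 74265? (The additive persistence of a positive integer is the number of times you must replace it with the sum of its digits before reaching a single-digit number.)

2

74265 → 24 → 6 (2 steps)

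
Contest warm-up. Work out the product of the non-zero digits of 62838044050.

184320

6×2×8×3×8×4×4×5 = 184320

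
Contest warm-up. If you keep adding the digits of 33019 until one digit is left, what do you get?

7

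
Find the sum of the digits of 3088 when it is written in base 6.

13

3088 in base 6 is 22144.
Digit sum: 2+2+1+4+4 = 13.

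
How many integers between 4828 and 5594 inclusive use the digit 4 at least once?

367

The integers in [4828, 5594] that use the digit 4 at least once: 4828, 4829, 4830, 4831, 4832, 4833, …, 5584, 5594.
367 qualify.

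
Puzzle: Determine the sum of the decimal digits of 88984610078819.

77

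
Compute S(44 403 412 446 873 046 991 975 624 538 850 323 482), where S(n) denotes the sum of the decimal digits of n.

4+4+4+0+3+4+1+2+4+4+6+8+7+3+0+4+6+9+9+1+9+7+5+6+2+4+5+3+8+8+5+0+3+2+3+4+8+2 = 167

167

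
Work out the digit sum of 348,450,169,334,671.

64

3+4+8+4+5+0+1+6+9+3+3+4+6+7+1 = 64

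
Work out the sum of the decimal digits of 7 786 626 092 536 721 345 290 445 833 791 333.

153

7+7+8+6+6+2+6+0+9+2+5+3+6+7+2+1+3+4+5+2+9+0+4+4+5+8+3+3+7+9+1+3+3+3 = 153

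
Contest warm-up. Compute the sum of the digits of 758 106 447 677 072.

7+5+8+1+0+6+4+4+7+6+7+7+0+7+2 = 71

71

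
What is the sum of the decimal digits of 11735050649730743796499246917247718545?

1+1+7+3+5+0+5+0+6+4+9+7+3+0+7+4+3+7+9+6+4+9+9+2+4+6+9+1+7+2+4+7+7+1+8+5+4+5 = 181

181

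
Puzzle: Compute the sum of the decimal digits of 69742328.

41

6+9+7+4+2+3+2+8 = 41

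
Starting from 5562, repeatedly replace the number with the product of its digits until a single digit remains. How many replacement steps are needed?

5562 → 300 → 0 (2 steps)

2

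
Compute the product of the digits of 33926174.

3×3×9×2×6×1×7×4 = 27216

27216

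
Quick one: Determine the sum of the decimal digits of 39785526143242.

61

3+9+7+8+5+5+2+6+1+4+3+2+4+2 = 61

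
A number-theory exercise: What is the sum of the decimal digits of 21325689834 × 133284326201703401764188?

144

21325689834 × 133284326201703401764188 = 2842380200311206068485761696864792
Sum of its 34 digits: 144.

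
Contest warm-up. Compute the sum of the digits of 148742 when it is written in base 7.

148742 in base 7 is 1156436.
Digit sum: 1+1+5+6+4+3+6 = 26.

26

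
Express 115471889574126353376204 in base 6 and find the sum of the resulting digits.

64

115471889574126353376204 in base 6 is 304453251410001222002205525220.
Digit sum: 3+0+4+4+5+3+2+5+1+4+1+0+0+0+1+2+2+2+0+0+2+2+0+5+5+2+5+2+2+0 = 64.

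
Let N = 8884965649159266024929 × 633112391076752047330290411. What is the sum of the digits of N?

8884965649159266024929 × 633112391076752047330290411 = 5625181846774029356880141247651549559495135655819
Sum of its 49 digits: 234.

234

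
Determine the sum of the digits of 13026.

12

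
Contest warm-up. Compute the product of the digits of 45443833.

4×5×4×4×3×8×3×3 = 69120

69120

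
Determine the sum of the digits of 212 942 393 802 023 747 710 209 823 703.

110

2+1+2+9+4+2+3+9+3+8+0+2+0+2+3+7+4+7+7+1+0+2+0+9+8+2+3+7+0+3 = 110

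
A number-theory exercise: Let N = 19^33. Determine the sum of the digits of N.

226

19^33 = 1580770532156861979997149793605296459437459
Sum of its 43 digits: 226.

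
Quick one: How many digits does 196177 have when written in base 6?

7

196177 in base 6 is 4112121, which has 7 digits.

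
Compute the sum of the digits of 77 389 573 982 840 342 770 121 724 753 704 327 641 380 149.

7+7+3+8+9+5+7+3+9+8+2+8+4+0+3+4+2+7+7+0+1+2+1+7+2+4+7+5+3+7+0+4+3+2+7+6+4+1+3+8+0+1+4+9 = 194

194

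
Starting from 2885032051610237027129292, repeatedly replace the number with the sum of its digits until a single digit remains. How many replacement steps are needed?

2885032051610237027129292 → 87 → 15 → 6 (3 steps)

3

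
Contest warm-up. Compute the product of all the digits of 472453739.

4×7×2×4×5×3×7×3×9 = 635040

635040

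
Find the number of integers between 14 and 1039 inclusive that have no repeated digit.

740

The integers in [14, 1039] that have no repeated digit: 14, 15, 16, 17, 18, 19, …, 1038, 1039.
740 qualify.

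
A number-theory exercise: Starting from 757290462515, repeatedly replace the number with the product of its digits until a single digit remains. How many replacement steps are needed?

1

757290462515 → 0 (1 step)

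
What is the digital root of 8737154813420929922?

5

8+7+3+7+1+5+4+8+1+3+4+2+0+9+2+9+9+2+2 = 86
8+6 = 14
1+4 = 5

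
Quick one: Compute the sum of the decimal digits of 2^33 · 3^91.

234

2^33 · 3^91 = 224917908513697164771938254932536250711522568436711424
Sum of its 54 digits: 234.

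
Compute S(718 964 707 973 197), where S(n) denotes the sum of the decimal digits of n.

85

7+1+8+9+6+4+7+0+7+9+7+3+1+9+7 = 85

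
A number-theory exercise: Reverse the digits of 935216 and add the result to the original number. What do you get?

1547755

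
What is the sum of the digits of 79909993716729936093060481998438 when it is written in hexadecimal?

213

79909993716729936093060481998438 in base 16 is 3F09B1D8D3D148D9FFB2700DE66.
Digit sum: 3+15+0+9+11+1+13+8+13+3+13+1+4+8+13+9+15+15+11+2+7+0+0+13+14+6+6 = 213.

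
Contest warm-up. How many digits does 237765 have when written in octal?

6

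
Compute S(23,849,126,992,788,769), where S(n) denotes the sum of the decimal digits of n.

100

2+3+8+4+9+1+2+6+9+9+2+7+8+8+7+6+9 = 100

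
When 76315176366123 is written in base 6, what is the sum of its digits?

76315176366123 in base 6 is 430150412533531003.
Digit sum: 4+3+0+1+5+0+4+1+2+5+3+3+5+3+1+0+0+3 = 43.

43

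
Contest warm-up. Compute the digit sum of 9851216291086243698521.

9+8+5+1+2+1+6+2+9+1+0+8+6+2+4+3+6+9+8+5+2+1 = 98

98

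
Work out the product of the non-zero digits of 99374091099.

9×9×3×7×4×9×1×9×9 = 4960116

4960116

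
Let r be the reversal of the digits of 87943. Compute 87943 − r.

52965

Reverse of 87943 is 34978.
87943 − 34978 = 52965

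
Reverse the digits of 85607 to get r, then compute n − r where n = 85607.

14949

Reverse of 85607 is 70658.
85607 − 70658 = 14949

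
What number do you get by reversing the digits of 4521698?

8961254

Reversing 4521698 gives 8961254.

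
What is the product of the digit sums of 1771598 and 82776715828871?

S(1771598) = 1+7+7+1+5+9+8 = 38.
S(82776715828871) = 8+2+7+7+6+7+1+5+8+2+8+8+7+1 = 77.
38 · 77 = 2926.

2926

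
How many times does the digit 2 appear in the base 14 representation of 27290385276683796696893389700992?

3

27290385276683796696893389700992 in base 14 is 31467D81D32BB39B732A53CC2880.
The digit 2 appears 3 times.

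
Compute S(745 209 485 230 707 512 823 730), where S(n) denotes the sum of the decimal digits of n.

94

7+4+5+2+0+9+4+8+5+2+3+0+7+0+7+5+1+2+8+2+3+7+3+0 = 94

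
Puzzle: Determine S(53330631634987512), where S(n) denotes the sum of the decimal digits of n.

69

5+3+3+3+0+6+3+1+6+3+4+9+8+7+5+1+2 = 69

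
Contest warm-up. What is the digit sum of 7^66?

262

7^66 = 59768263894155949306790119265585619217025149412430681649
Sum of its 56 digits: 262.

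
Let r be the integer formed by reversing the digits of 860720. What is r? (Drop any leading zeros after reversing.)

27068

Reversing 860720 gives 27068.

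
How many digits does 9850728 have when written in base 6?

9850728 in base 6 is 551045120, which has 9 digits.

9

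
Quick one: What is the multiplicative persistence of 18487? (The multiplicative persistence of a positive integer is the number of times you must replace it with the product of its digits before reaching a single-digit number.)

4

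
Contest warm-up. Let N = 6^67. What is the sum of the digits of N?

234

6^67 = 13681501919202227984531053980511367507737635754868736
Sum of its 53 digits: 234.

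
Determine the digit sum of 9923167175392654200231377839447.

9+9+2+3+1+6+7+1+7+5+3+9+2+6+5+4+2+0+0+2+3+1+3+7+7+8+3+9+4+4+7 = 139

139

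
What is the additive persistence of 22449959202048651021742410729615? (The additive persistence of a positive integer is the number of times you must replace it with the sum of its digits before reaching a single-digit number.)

2

22449959202048651021742410729615 → 123 → 6 (2 steps)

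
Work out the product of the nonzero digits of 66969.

6×6×9×6×9 = 17496

17496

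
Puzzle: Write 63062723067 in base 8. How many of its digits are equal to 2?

1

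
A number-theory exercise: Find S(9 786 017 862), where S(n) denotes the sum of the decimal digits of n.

9+7+8+6+0+1+7+8+6+2 = 54

54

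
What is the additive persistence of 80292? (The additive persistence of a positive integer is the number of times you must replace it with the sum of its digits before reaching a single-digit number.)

80292 → 21 → 3 (2 steps)

2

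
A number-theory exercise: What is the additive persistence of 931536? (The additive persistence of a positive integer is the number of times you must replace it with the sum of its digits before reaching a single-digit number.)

931536 → 27 → 9 (2 steps)

2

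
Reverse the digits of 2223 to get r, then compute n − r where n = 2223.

Reverse of 2223 is 3222.
2223 − 3222 = -999

-999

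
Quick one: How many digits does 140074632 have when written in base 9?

9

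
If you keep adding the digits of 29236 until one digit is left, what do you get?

4

2+9+2+3+6 = 22
2+2 = 4
(Equivalently, 29236 mod 9 = 4.)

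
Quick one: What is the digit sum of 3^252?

3^252 = 1716153733051169540307898602341497569311343837142335036933392894197976205305758468407429248816168018787798340006776536241
Sum of its 121 digits: 540.

540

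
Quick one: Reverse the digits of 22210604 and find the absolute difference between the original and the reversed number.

18390618

Reverse of 22210604 is 40601222.
|22210604 − 40601222| = 18390618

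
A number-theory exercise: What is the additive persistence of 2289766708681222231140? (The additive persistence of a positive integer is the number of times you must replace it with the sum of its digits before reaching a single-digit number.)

3

2289766708681222231140 → 87 → 15 → 6 (3 steps)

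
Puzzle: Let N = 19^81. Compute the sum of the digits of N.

19^81 = 37935138777825626081921793537883175111660882975396868589425211875005368072659738180509867983917766065619
Sum of its 104 digits: 523.

523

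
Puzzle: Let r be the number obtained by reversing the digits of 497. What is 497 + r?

Reverse of 497 is 794.
497 + 794 = 1291

1291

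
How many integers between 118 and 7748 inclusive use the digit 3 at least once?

2833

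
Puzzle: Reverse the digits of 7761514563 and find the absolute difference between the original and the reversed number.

Reverse of 7761514563 is 3654151677.
|7761514563 − 3654151677| = 4107362886

4107362886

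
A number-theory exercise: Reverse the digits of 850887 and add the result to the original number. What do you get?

1638945

Reverse of 850887 is 788058.
850887 + 788058 = 1638945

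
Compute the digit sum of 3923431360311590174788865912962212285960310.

3+9+2+3+4+3+1+3+6+0+3+1+1+5+9+0+1+7+4+7+8+8+8+6+5+9+1+2+9+6+2+2+1+2+2+8+5+9+6+0+3+1+0 = 175

175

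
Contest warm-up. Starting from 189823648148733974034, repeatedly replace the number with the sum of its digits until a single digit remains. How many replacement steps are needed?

189823648148733974034 → 102 → 3 (2 steps)

2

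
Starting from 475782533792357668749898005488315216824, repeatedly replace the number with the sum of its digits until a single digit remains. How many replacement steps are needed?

475782533792357668749898005488315216824 → 199 → 19 → 10 → 1 (4 steps)

4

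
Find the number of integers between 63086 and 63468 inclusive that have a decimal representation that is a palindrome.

4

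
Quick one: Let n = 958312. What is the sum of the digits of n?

9+5+8+3+1+2 = 28

28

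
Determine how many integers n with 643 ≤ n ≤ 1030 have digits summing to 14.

The integers in [643, 1030] that have digits summing to 14: 644, 653, 662, 671, 680, 707, …, 941, 950.
26 qualify.

26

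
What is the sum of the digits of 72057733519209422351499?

99

7+2+0+5+7+7+3+3+5+1+9+2+0+9+4+2+2+3+5+1+4+9+9 = 99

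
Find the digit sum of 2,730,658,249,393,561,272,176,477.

116

2+7+3+0+6+5+8+2+4+9+3+9+3+5+6+1+2+7+2+1+7+6+4+7+7 = 116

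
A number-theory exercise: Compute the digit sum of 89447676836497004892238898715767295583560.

8+9+4+4+7+6+7+6+8+3+6+4+9+7+0+0+4+8+9+2+2+3+8+8+9+8+7+1+5+7+6+7+2+9+5+5+8+3+5+6+0 = 225

225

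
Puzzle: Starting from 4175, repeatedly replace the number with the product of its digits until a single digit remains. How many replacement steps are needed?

4175 → 140 → 0 (2 steps)

2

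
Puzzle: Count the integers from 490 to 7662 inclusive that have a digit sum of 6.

59

The integers in [490, 7662] that have a digit sum of 6: 501, 510, 600, 1005, 1014, 1023, …, 5100, 6000.
59 qualify.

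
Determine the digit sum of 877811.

8+7+7+8+1+1 = 32

32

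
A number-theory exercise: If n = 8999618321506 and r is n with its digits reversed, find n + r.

15050856491504

Reverse of 8999618321506 is 6051238169998.
8999618321506 + 6051238169998 = 15050856491504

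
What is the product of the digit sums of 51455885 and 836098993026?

S(51455885) = 5+1+4+5+5+8+8+5 = 41.
S(836098993026) = 8+3+6+0+9+8+9+9+3+0+2+6 = 63.
41 · 63 = 2583.

2583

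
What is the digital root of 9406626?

9+4+0+6+6+2+6 = 33
3+3 = 6
(Equivalently, 9406626 mod 9 = 6.)

6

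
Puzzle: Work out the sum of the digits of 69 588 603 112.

49

6+9+5+8+8+6+0+3+1+1+2 = 49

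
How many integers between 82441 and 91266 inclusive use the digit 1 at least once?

2536

The integers in [82441, 91266] that use the digit 1 at least once: 82441, 82451, 82461, 82471, 82481, 82491, …, 91265, 91266.
2536 qualify.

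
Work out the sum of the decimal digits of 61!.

315

61! = 507580213877224798800856812176625227226004528988036003099405939480985600000000000000
Sum of its 84 digits: 315.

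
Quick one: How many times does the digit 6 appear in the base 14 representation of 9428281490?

2

9428281490 in base 14 is 65625C8DC.
The digit 6 appears 2 times.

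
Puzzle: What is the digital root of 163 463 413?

1+6+3+4+6+3+4+1+3 = 31
3+1 = 4
(Equivalently, 163 463 413 mod 9 = 4.)

4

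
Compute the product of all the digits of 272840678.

2×7×2×8×4×0×6×7×8 = 0

0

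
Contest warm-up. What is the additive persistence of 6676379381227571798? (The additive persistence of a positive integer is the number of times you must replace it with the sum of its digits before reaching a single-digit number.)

2

6676379381227571798 → 104 → 5 (2 steps)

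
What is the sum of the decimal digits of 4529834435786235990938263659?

4+5+2+9+8+3+4+4+3+5+7+8+6+2+3+5+9+9+0+9+3+8+2+6+3+6+5+9 = 147

147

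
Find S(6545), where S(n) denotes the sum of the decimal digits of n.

6+5+4+5 = 20

20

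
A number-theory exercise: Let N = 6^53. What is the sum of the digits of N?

216

6^53 = 174588755932389037098918153698611839369216
Sum of its 42 digits: 216.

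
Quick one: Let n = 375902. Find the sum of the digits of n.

3+7+5+9+0+2 = 26

26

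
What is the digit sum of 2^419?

572

2^419 = 1353842624082429130653522550851115089568572790710847937094960732721983060451965636249987502980536903367866802227247837807116288
Sum of its 127 digits: 572.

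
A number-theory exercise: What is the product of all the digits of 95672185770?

9×5×6×7×2×1×8×5×7×7×0 = 0

0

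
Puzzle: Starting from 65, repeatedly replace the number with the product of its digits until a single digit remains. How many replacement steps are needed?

2

65 → 30 → 0 (2 steps)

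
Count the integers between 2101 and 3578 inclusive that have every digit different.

The integers in [2101, 3578] that have every digit different: 2103, 2104, 2105, 2106, 2107, 2108, …, 3576, 3578.
713 qualify.

713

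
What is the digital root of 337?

4

3+3+7 = 13
1+3 = 4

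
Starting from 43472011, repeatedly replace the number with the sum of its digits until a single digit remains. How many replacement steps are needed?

43472011 → 22 → 4 (2 steps)

2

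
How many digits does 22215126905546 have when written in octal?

22215126905546 in base 8 is 503213457671312, which has 15 digits.

15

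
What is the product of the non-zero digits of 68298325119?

6×8×2×9×8×3×2×5×1×1×9 = 1866240

1866240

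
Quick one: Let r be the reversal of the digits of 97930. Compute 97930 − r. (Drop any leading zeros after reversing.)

Reverse of 97930 is 3979.
97930 − 3979 = 93951

93951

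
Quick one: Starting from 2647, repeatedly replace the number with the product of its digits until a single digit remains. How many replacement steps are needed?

2647 → 336 → 54 → 20 → 0 (4 steps)

4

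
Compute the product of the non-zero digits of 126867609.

1×2×6×8×6×7×6×9 = 217728

217728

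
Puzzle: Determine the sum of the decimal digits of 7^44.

7^44 = 15286700631942576193765185769276826401
Sum of its 38 digits: 175.

175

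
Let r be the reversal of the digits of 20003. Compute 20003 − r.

-9999

Reverse of 20003 is 30002.
20003 − 30002 = -9999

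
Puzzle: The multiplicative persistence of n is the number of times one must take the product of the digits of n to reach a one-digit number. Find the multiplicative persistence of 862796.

862796 → 36288 → 2304 → 0 (3 steps)

3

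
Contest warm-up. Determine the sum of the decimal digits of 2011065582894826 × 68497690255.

109

2011065582894826 × 68497690255 = 137753347379620817590120630
Sum of its 27 digits: 109.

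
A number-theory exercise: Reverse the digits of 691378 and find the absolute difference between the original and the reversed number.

181818

Reverse of 691378 is 873196.
|691378 − 873196| = 181818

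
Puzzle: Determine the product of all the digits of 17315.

1×7×3×1×5 = 105

105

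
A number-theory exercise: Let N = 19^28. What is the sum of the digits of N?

19^28 = 638411683925748518131605316913942641
Sum of its 36 digits: 154.

154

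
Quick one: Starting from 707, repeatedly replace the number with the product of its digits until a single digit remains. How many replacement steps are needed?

1

707 → 0 (1 step)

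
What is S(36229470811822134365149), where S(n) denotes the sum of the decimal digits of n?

3+6+2+2+9+4+7+0+8+1+1+8+2+2+1+3+4+3+6+5+1+4+9 = 91

91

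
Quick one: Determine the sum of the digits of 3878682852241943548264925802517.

148

3+8+7+8+6+8+2+8+5+2+2+4+1+9+4+3+5+4+8+2+6+4+9+2+5+8+0+2+5+1+7 = 148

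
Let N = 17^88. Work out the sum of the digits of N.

469

17^88 = 1903290506131989107938425231177804232857273673377419454612921974633741991360936510281780681016390527054739841
Sum of its 109 digits: 469.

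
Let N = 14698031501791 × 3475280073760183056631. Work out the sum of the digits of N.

130

14698031501791 × 3475280073760183056631 = 51079776001673720624233209730926121
Sum of its 35 digits: 130.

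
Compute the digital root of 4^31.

4

The digital root of n equals n mod 9 (or 9 when 9 | n), so we need 4^31 mod 9.
4^31 ≡ 4 (mod 9), so the digital root is 4.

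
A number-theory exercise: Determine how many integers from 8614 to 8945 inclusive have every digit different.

The integers in [8614, 8945] that have every digit different: 8614, 8615, 8617, 8619, 8620, 8621, …, 8943, 8945.
135 qualify.

135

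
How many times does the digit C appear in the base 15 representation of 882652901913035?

2

882652901913035 in base 15 is 6C09C63002025.
The digit C appears 2 times.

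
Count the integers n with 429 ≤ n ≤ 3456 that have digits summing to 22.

91

The integers in [429, 3456] that have digits summing to 22: 499, 589, 598, 679, 688, 697, …, 3388, 3397.
91 qualify.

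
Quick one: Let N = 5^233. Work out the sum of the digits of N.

704

5^233 = 7244543263061369894007295432710233424546024958511310551666091911948401054874276091791625161568766479563161951437502263724706186298618604268995113670825958251953125
Sum of its 163 digits: 704.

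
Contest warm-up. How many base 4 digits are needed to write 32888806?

13

32888806 in base 4 is 1331131133212, which has 13 digits.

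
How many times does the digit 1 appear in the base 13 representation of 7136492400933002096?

1

7136492400933002096 in base 13 is A956652AA2A174C32.
The digit 1 appears 1 time.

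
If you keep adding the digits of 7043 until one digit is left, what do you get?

7+0+4+3 = 14
1+4 = 5
(Equivalently, 7043 mod 9 = 5.)

5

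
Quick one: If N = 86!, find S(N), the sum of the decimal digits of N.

86! = 24227095383672732381765523203441259715284870552429381750838764496720162249742450276789464634901319465571660595200000000000000000000
Sum of its 131 digits: 495.

495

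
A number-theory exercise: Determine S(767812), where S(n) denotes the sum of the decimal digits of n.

31

7+6+7+8+1+2 = 31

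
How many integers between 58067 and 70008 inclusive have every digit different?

The integers in [58067, 70008] that have every digit different: 58067, 58069, 58071, 58072, 58073, 58074, …, 69874, 69875.
3668 qualify.

3668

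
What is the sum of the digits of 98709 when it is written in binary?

7

98709 in base 2 is 11000000110010101.
Digit sum: 1+1+0+0+0+0+0+0+1+1+0+0+1+0+1+0+1 = 7.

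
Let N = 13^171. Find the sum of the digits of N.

856

13^171 = 30500941440790225846263910938334447106178610569821876624649353871482970302092112669455349348474410860945846246361937330271499848785009345366071703939976823364067647683430248532614970631718837
Sum of its 191 digits: 856.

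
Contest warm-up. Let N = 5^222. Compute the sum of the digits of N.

676

5^222 = 148368246027496855429269410461905580534702591150311640098121562356703253603825174359892483308928337501453556765440046361081982695395709015429019927978515625
Sum of its 156 digits: 676.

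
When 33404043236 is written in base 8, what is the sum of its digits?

46

33404043236 in base 8 is 370702237744.
Digit sum: 3+7+0+7+0+2+2+3+7+7+4+4 = 46.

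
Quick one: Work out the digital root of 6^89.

The digital root of n equals n mod 9 (or 9 when 9 | n), so we need 6^89 mod 9.
6^89 ≡ 0 (mod 9), so the digital root is 9.

9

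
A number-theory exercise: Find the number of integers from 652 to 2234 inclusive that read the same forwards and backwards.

The integers in [652, 2234] that read the same forwards and backwards: 656, 666, 676, 686, 696, 707, …, 2112, 2222.
48 qualify.

48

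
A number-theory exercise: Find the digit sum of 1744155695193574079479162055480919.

162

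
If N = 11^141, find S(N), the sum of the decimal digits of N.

638

11^141 = 686070281351372844947252220333277326829034516916273265848191088797285923133308933760409816416521618508906876138670759985160596111921201461552548411
Sum of its 147 digits: 638.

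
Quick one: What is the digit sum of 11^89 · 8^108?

878

11^89 · 8^108 = 16506978066127370491555155659737929226294125178097644504782587156919757275288074262273115318858972476003463560343153024756748884895741014423976212855506536791119264287858290156148036055597056
Sum of its 191 digits: 878.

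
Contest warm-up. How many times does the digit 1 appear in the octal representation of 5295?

1

5295 in base 8 is 12257.
The digit 1 appears 1 time.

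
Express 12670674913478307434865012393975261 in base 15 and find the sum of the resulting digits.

12670674913478307434865012393975261 in base 15 is ED0388072A0AC783B58E946A46B26.
Digit sum: 14+13+0+3+8+8+0+7+2+10+0+10+12+7+8+3+11+5+8+14+9+4+6+10+4+6+11+2+6 = 201.

201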